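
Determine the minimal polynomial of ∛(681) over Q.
m_α(x) = x^3 - 681

α satisfies α^3 = 681, so x^3 - 681 annihilates α. By the rational root test, a rational root p/q (in lowest terms) of x^3 - 681 would satisfy p^3 = 681 q^3, forcing q = 1 and p^3 = 681; but 681 is not a perfect cube, contradiction. A monic cubic over Q with no rational root is irreducible (any nontrivial factorization would include a linear factor). Hence x^3 - 681 is the minimal polynomial of α, and in particular [Q(α):Q] = 3.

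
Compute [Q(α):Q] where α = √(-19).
[Q(α):Q] = 2

[Q(α):Q] equals the degree of the minimal polynomial of α. Here α^2 = -19 and x^2 + 19 is irreducible (d = -19 is squarefree, ≠ 1, hence not a square), so deg(m_α) = 2. Thus [Q(α):Q] = 2.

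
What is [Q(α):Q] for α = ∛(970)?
[Q(α):Q] = 3

The minimal polynomial of α is x^3 - 970, irreducible over Q since 970 is not a perfect cube (so x^3 - 970 has no rational root). Hence [Q(α):Q] = deg(m_α) = 3.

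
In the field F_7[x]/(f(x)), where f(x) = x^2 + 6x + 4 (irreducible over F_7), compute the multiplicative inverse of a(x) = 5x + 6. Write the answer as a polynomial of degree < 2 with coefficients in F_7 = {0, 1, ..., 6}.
a(x)^(-1) ≡ 6x + 5 (mod f(x))

Since f is irreducible over F_7, F_7[x]/(f) is a field and a(x) ≠ 0 has an inverse. Apply the extended Euclidean algorithm to f(x) and a(x) in F_7[x]: f(x) = (3x + 6)·a(x) + (3). The last nonzero remainder is the constant 3 = gcd(f, a) in F_7. Back-substituting through the division chain expresses 3 = s(x)·a(x) + t(x)·f(x) with s(x) ≡ 4x + 1 (mod f), so (4x + 1)·a(x) ≡ 3 (mod f). Multiplying by 3^(-1) ≡ 5 in F_7 gives a(x)^(-1) ≡ 5·(4x + 1) ≡ 6x + 5 (mod f). Check: (5x + 6)·(6x + 5) = 2x^2 + 5x + 2 ≡ 1 (mod x^2 + 6x + 4).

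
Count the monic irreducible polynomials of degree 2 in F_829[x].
There are 343206 monic irreducible polynomials of degree 2 over F_829

Each element of F_{829^2} that lies in no proper subfield is a root of exactly one monic irreducible of degree 2 over F_829, and each such polynomial has 2 distinct roots in F_{829^2}. By Möbius inversion the count is N_829(2) = (1/2) Σ_{d|2} μ(2/d) · 829^d = (1/2)(μ(2)·829^1 + μ(1)·829^2) = 686412/2 = 343206.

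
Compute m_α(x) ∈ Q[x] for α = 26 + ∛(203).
m_α(x) = x^3 - 78x^2 + 2028x - 17779

Set β = α - 26 = ∛(203), so β^3 = 203. Then (α - 26)^3 - 203 = 0, i.e. α is a root of g(x) = (x - 26)^3 - 203 = x^3 - 78x^2 + 2028x - 17779. Since g(x) = h(x - 26) where h(x) = x^3 - 203, and h is irreducible over Q (because 203 is not a perfect cube, so h has no rational root, and a monic cubic with no rational root is irreducible), g is also irreducible (irreducibility is preserved under the substitution x → x - 26). Hence m_α(x) = x^3 - 78x^2 + 2028x - 17779.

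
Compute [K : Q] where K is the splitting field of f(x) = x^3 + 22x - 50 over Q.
[K : Q] = 6

By the rational root test, any rational root of the monic integer polynomial f(x) = x^3 + 22x - 50 must be an integer dividing the constant term -50, i.e. one of ±{1, 2, 5, 10, 25, 50}. Evaluating: f(1) = -27, f(-1) = -73, f(2) = 2, f(-2) = -102, f(5) = 185, f(-5) = -285, f(10) = 1170, f(-10) = -1270, f(25) = 16125, f(-25) = -16225, f(50) = 126050, f(-50) = -126150; none is 0, so f has no rational root and is therefore irreducible over Q (a cubic with no linear factor over a field is irreducible). For an irreducible cubic, the Galois group is A_3 or S_3 according as the discriminant disc(f) = -4a^3 - 27b^2 = -4·(22)^3 - 27·(-50)^2 = -110092 is or is not a square in Q. Here disc(f) = -110092 is not a perfect square in Q, so the Galois group of f over Q is not contained in A_3 and must be all of S_3. The splitting field has degree |S_3| = 6 over Q, so [K : Q] = 6.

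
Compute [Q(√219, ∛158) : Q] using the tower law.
[Q(√219, ∛158) : Q] = 6

Let L = Q(√219, ∛158). Since Q(√219) ⊂ L and [Q(√219):Q] = 2, the tower law gives 2 | [L:Q]. Likewise Q(∛158) ⊂ L with [Q(∛158):Q] = 3 (because 158 is not a perfect cube), so 3 | [L:Q]. As gcd(2,3) = 1, [L:Q] is divisible by 6. Conversely L is generated over Q by √219 and ∛158, so [L:Q] ≤ 2·3 = 6. Therefore [Q(√219, ∛158) : Q] = 6.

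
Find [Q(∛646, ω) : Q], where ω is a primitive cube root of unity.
[Q(∛646, ω) : Q] = 6

[Q(∛646):Q] = 3 (min poly x^3 - 646, irreducible since 646 is not a perfect cube). [Q(ω):Q] = 2 (min poly x^2 + x + 1). Since Q(∛646) ⊂ R and ω ∉ R, we have ω ∉ Q(∛646), so x^2 + x + 1 remains irreducible over Q(∛646) and [Q(∛646, ω) : Q(∛646)] = 2. By the tower law, [Q(∛646, ω) : Q] = 3 · 2 = 6. (In fact Q(∛646, ω) is the splitting field of x^3 - 646 over Q.)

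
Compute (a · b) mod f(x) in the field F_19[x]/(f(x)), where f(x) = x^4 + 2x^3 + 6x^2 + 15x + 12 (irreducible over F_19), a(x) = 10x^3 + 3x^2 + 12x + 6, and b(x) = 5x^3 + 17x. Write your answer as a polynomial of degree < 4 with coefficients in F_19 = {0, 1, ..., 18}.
a · b ≡ 2x^3 + 13x^2 + 2x + 16 (mod f(x))

Multiply in F_19[x]: a(x)·b(x) = (10x^3 + 3x^2 + 12x + 6)·(5x^3 + 17x) = 12x^6 + 15x^5 + 2x^4 + 5x^3 + 14x^2 + 7x. This has degree ≥ 4, so divide by f(x) over F_19: 12x^6 + 15x^5 + 2x^4 + 5x^3 + 14x^2 + 7x = (12x^2 + 10x + 5)·(x^4 + 2x^3 + 6x^2 + 15x + 12) + (2x^3 + 13x^2 + 2x + 16). Hence a·b ≡ 2x^3 + 13x^2 + 2x + 16 (mod f). (F_19[x]/(f) is a field with 19^4 = 130321 elements since f is irreducible of degree 4.)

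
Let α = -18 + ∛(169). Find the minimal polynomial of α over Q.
m_α(x) = x^3 + 54x^2 + 972x + 5663

Set β = α + 18 = ∛(169), so β^3 = 169. Then (α + 18)^3 - 169 = 0, i.e. α is a root of g(x) = (x + 18)^3 - 169 = x^3 + 54x^2 + 972x + 5663. Since g(x) = h(x + 18) where h(x) = x^3 - 169, and h is irreducible over Q (because 169 is not a perfect cube, so h has no rational root, and a monic cubic with no rational root is irreducible), g is also irreducible (irreducibility is preserved under the substitution x → x + 18). Hence m_α(x) = x^3 + 54x^2 + 972x + 5663.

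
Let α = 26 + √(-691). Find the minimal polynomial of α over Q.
m_α(x) = x^2 - 52x + 1367

From α - 26 = √(-691), squaring gives (α - 26)^2 = -691, i.e. α^2 - 52α + 676 = -691, so α^2 - 52α + 1367 = 0. The discriminant of x^2 - 52x + 1367 is (-52)^2 - 4·(1367) = 2704 - 5468 = -2764, and 4·(-691) is not a perfect square in Q since -691 is squarefree and ≠ 1. Hence x^2 - 52x + 1367 is irreducible over Q and is the minimal polynomial of α.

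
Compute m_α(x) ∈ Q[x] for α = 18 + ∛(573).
m_α(x) = x^3 - 54x^2 + 972x - 6405

Set β = α - 18 = ∛(573), so β^3 = 573. Then (α - 18)^3 - 573 = 0, i.e. α is a root of g(x) = (x - 18)^3 - 573 = x^3 - 54x^2 + 972x - 6405. Since g(x) = h(x - 18) where h(x) = x^3 - 573, and h is irreducible over Q (because 573 is not a perfect cube, so h has no rational root, and a monic cubic with no rational root is irreducible), g is also irreducible (irreducibility is preserved under the substitution x → x - 18). Hence m_α(x) = x^3 - 54x^2 + 972x - 6405.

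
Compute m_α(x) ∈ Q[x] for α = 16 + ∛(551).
m_α(x) = x^3 - 48x^2 + 768x - 4647

Set β = α - 16 = ∛(551), so β^3 = 551. Then (α - 16)^3 - 551 = 0, i.e. α is a root of g(x) = (x - 16)^3 - 551 = x^3 - 48x^2 + 768x - 4647. Since g(x) = h(x - 16) where h(x) = x^3 - 551, and h is irreducible over Q (because 551 is not a perfect cube, so h has no rational root, and a monic cubic with no rational root is irreducible), g is also irreducible (irreducibility is preserved under the substitution x → x - 16). Hence m_α(x) = x^3 - 48x^2 + 768x - 4647.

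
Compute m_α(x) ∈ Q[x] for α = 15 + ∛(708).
m_α(x) = x^3 - 45x^2 + 675x - 4083

Set β = α - 15 = ∛(708), so β^3 = 708. Then (α - 15)^3 - 708 = 0, i.e. α is a root of g(x) = (x - 15)^3 - 708 = x^3 - 45x^2 + 675x - 4083. Since g(x) = h(x - 15) where h(x) = x^3 - 708, and h is irreducible over Q (because 708 is not a perfect cube, so h has no rational root, and a monic cubic with no rational root is irreducible), g is also irreducible (irreducibility is preserved under the substitution x → x - 15). Hence m_α(x) = x^3 - 45x^2 + 675x - 4083.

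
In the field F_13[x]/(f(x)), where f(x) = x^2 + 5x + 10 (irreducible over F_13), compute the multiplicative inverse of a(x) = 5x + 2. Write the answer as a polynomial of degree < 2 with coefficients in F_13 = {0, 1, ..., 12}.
a(x)^(-1) ≡ 11x + 9 (mod f(x))

Since f is irreducible over F_13, F_13[x]/(f) is a field and a(x) ≠ 0 has an inverse. Apply the extended Euclidean algorithm to f(x) and a(x) in F_13[x]: f(x) = (8x + 3)·a(x) + (4). The last nonzero remainder is the constant 4 = gcd(f, a) in F_13. Back-substituting through the division chain expresses 4 = s(x)·a(x) + t(x)·f(x) with s(x) ≡ 5x + 10 (mod f), so (5x + 10)·a(x) ≡ 4 (mod f). Multiplying by 4^(-1) ≡ 10 in F_13 gives a(x)^(-1) ≡ 10·(5x + 10) ≡ 11x + 9 (mod f). Check: (5x + 2)·(11x + 9) = 3x^2 + 2x + 5 ≡ 1 (mod x^2 + 5x + 10).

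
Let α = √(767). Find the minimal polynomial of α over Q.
m_α(x) = x^2 - 767

α satisfies α^2 - 767 = 0, so x^2 - 767 annihilates α. Since d = 767 is squarefree and ≠ 1, it is not a perfect square in Q, so x^2 - 767 has no rational root and is therefore irreducible over Q (a degree-2 polynomial over a field is irreducible iff it has no root). Hence m_α(x) = x^2 - 767.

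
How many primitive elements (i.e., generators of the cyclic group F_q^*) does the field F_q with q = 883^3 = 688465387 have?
There are φ(688465386) = 196703640 primitive elements

F_q^* is cyclic of order q - 1 = 688465386. A cyclic group of order m has exactly φ(m) generators. Here m = 688465386 = 2 · 3^3 · 7^2 · 260191, so the number of primitive elements is φ(688465386) = 196703640.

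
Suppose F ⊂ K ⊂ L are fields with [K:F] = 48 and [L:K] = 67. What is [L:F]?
[L:F] = 3216

The tower law says that for any tower of field extensions F ⊂ K ⊂ L with finite degrees, [L:F] = [L:K] · [K:F]. Here this gives [L:F] = 67 · 48 = 3216.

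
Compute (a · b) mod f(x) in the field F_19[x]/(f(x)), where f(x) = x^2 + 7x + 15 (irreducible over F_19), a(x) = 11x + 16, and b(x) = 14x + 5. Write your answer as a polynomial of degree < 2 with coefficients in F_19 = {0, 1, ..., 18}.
a · b ≡ 18x + 12 (mod f(x))

Multiply in F_19[x]: a(x)·b(x) = (11x + 16)·(14x + 5) = 2x^2 + 13x + 4. This has degree ≥ 2, so divide by f(x) over F_19: 2x^2 + 13x + 4 = (2)·(x^2 + 7x + 15) + (18x + 12). Hence a·b ≡ 18x + 12 (mod f). (F_19[x]/(f) is a field with 19^2 = 361 elements since f is irreducible of degree 2.)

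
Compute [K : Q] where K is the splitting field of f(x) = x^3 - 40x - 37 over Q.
[K : Q] = 6

By the rational root test, any rational root of the monic integer polynomial f(x) = x^3 - 40x - 37 must be an integer dividing the constant term -37, i.e. one of ±{1, 37}. Evaluating: f(1) = -76, f(-1) = 2, f(37) = 49136, f(-37) = -49210; none is 0, so f has no rational root and is therefore irreducible over Q (a cubic with no linear factor over a field is irreducible). For an irreducible cubic, the Galois group is A_3 or S_3 according as the discriminant disc(f) = -4a^3 - 27b^2 = -4·(-40)^3 - 27·(-37)^2 = 219037 is or is not a square in Q. Here disc(f) = 219037 is not a perfect square in Q, so the Galois group of f over Q is not contained in A_3 and must be all of S_3. The splitting field has degree |S_3| = 6 over Q, so [K : Q] = 6.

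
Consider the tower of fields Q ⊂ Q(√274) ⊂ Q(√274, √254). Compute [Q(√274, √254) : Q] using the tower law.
[Q(√274, √254) : Q] = 4

[Q(√274):Q] = 2 (min poly x^2 - 274, irreducible since 274 is squarefree > 1). For the top step, suppose √254 ∈ Q(√274), say √254 = c + d√274 with c, d ∈ Q. Squaring: 254 = c^2 + 274d^2 + 2cd√274. Since √274 ∉ Q this forces 2cd = 0. If d = 0 then √254 = c ∈ Q, contradicting 254 squarefree > 1. If c = 0 then 254 = 274d^2, so 274·254 = (274d)^2 is a perfect square in Q — but 274·254 = 69596 is not a perfect square (since 274 and 254 are distinct squarefree integers). Contradiction. Hence √254 ∉ Q(√274), so x^2 - 254 stays irreducible over Q(√274) and [Q(√274, √254) : Q(√274)] = 2. By the tower law, [Q(√274, √254) : Q] = 2 · 2 = 4.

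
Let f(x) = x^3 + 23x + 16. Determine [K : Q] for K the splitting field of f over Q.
[K : Q] = 6

By the rational root test, any rational root of the monic integer polynomial f(x) = x^3 + 23x + 16 must be an integer dividing the constant term 16, i.e. one of ±{1, 2, 4, 8, 16}. Evaluating: f(1) = 40, f(-1) = -8, f(2) = 70, f(-2) = -38, f(4) = 172, f(-4) = -140, f(8) = 712, f(-8) = -680, f(16) = 4480, f(-16) = -4448; none is 0, so f has no rational root and is therefore irreducible over Q (a cubic with no linear factor over a field is irreducible). For an irreducible cubic, the Galois group is A_3 or S_3 according as the discriminant disc(f) = -4a^3 - 27b^2 = -4·(23)^3 - 27·(16)^2 = -55580 is or is not a square in Q. Here disc(f) = -55580 is not a perfect square in Q, so the Galois group of f over Q is not contained in A_3 and must be all of S_3. The splitting field has degree |S_3| = 6 over Q, so [K : Q] = 6.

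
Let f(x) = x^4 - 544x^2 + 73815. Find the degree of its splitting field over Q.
[K : Q] = 4

Solving the quadratic in x^2: x^2 = (544 ± √(544^2 - 4·73815))/2 = (544 ± √676)/2 = (544 ± 26)/2, giving x^2 = 259 or x^2 = 285. So f(x) = (x^2 - 259)(x^2 - 285) and the roots of f are ±√259, ±√285. Hence the splitting field is K = Q(√259, √285). Since 259 and 285 are distinct squarefree integers > 1, their product 73815 is not a perfect square, so √285 ∉ Q(√259). By the tower law [K:Q] = [Q(√259,√285):Q(√259)] · [Q(√259):Q] = 2 · 2 = 4.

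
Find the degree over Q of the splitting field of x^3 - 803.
[K : Q] = 6

The roots of x^3 - 803 are ∛803, ω∛803, ω^2∛803 where ω = e^(2πi/3) is a primitive cube root of unity, so K = Q(∛803, ω). Now [Q(∛803):Q] = 3 (since 803 is not a perfect cube, x^3 - 803 is irreducible) and [Q(ω):Q] = 2. Both 2 and 3 divide [K:Q], and [K:Q] ≤ 3·2 = 6, so [K:Q] = 6. (Equivalently: Q(∛803) ⊂ R but ω ∉ R, so [K : Q(∛803)] = 2.)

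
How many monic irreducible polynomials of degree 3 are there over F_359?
There are 15422640 monic irreducible polynomials of degree 3 over F_359

Each element of F_{359^3} that lies in no proper subfield is a root of exactly one monic irreducible of degree 3 over F_359, and each such polynomial has 3 distinct roots in F_{359^3}. By Möbius inversion the count is N_359(3) = (1/3) Σ_{d|3} μ(3/d) · 359^d = (1/3)(μ(3)·359^1 + μ(1)·359^3) = 46267920/3 = 15422640.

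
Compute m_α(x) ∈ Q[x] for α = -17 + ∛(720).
m_α(x) = x^3 + 51x^2 + 867x + 4193

Set β = α + 17 = ∛(720), so β^3 = 720. Then (α + 17)^3 - 720 = 0, i.e. α is a root of g(x) = (x + 17)^3 - 720 = x^3 + 51x^2 + 867x + 4193. Since g(x) = h(x + 17) where h(x) = x^3 - 720, and h is irreducible over Q (because 720 is not a perfect cube, so h has no rational root, and a monic cubic with no rational root is irreducible), g is also irreducible (irreducibility is preserved under the substitution x → x + 17). Hence m_α(x) = x^3 + 51x^2 + 867x + 4193.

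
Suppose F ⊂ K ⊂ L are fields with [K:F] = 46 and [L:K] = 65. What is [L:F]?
[L:F] = 2990

The tower law says that for any tower of field extensions F ⊂ K ⊂ L with finite degrees, [L:F] = [L:K] · [K:F]. Here this gives [L:F] = 65 · 46 = 2990.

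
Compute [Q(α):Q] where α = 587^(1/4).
[Q(α):Q] = 4

α is a root of x^4 - 587. By Eisenstein's criterion at the prime p = 587 (which divides the constant term 587 but p^2 = 344569 does not, since 587 is squarefree), x^4 - 587 is irreducible over Q. Hence [Q(α):Q] = 4.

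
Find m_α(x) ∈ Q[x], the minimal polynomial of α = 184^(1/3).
m_α(x) = x^3 - 184

α satisfies α^3 = 184, so x^3 - 184 annihilates α. By the rational root test, a rational root p/q (in lowest terms) of x^3 - 184 would satisfy p^3 = 184 q^3, forcing q = 1 and p^3 = 184; but 184 is not a perfect cube, contradiction. A monic cubic over Q with no rational root is irreducible (any nontrivial factorization would include a linear factor). Hence x^3 - 184 is the minimal polynomial of α, and in particular [Q(α):Q] = 3.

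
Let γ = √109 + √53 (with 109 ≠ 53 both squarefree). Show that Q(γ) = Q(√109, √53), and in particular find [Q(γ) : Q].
[Q(γ) : Q] = 4 (equivalently, Q(γ) = Q(√109, √53))

Obviously Q(γ) ⊆ Q(√109, √53), and [Q(√109, √53):Q] = 4 (since 109, 53 are distinct squarefree integers > 1 with 5777 not a perfect square). To show equality we compute the minimal polynomial of γ. From γ = √109 + √53: γ^2 = 109 + 2√(5777) + 53 = 162 + 2√(5777), so γ^2 - 162 = 2√(5777); squaring, (γ^2 - 162)^2 = 4·5777, i.e. γ^4 - 324γ^2 + 26244 - 23108 = 0, i.e. γ^4 - 324γ^2 + 3136 = 0. So γ is a root of x^4 - 324x^2 + 3136. This polynomial is irreducible over Q: it has no rational root (each ±√109 ± √53 is irrational), and any factorization into two quadratics over Q would force √(5777) ∈ Q (pairing opposite roots) or √109, √53 ∈ Q (other pairings), all impossible. Hence [Q(γ):Q] = 4 = [Q(√109, √53):Q], so Q(γ) = Q(√109, √53).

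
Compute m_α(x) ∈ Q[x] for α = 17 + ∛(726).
m_α(x) = x^3 - 51x^2 + 867x - 5639

Set β = α - 17 = ∛(726), so β^3 = 726. Then (α - 17)^3 - 726 = 0, i.e. α is a root of g(x) = (x - 17)^3 - 726 = x^3 - 51x^2 + 867x - 5639. Since g(x) = h(x - 17) where h(x) = x^3 - 726, and h is irreducible over Q (because 726 is not a perfect cube, so h has no rational root, and a monic cubic with no rational root is irreducible), g is also irreducible (irreducibility is preserved under the substitution x → x - 17). Hence m_α(x) = x^3 - 51x^2 + 867x - 5639.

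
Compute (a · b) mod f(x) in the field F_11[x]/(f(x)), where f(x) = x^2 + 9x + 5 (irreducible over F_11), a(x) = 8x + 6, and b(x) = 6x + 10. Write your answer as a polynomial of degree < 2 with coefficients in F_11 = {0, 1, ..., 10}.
a · b ≡ 3x + 7 (mod f(x))

Multiply in F_11[x]: a(x)·b(x) = (8x + 6)·(6x + 10) = 4x^2 + 6x + 5. This has degree ≥ 2, so divide by f(x) over F_11: 4x^2 + 6x + 5 = (4)·(x^2 + 9x + 5) + (3x + 7). Hence a·b ≡ 3x + 7 (mod f). (F_11[x]/(f) is a field with 11^2 = 121 elements since f is irreducible of degree 2.)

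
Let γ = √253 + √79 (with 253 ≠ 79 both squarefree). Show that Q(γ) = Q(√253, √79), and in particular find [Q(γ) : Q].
[Q(γ) : Q] = 4 (equivalently, Q(γ) = Q(√253, √79))

Obviously Q(γ) ⊆ Q(√253, √79), and [Q(√253, √79):Q] = 4 (since 253, 79 are distinct squarefree integers > 1 with 19987 not a perfect square). To show equality we compute the minimal polynomial of γ. From γ = √253 + √79: γ^2 = 253 + 2√(19987) + 79 = 332 + 2√(19987), so γ^2 - 332 = 2√(19987); squaring, (γ^2 - 332)^2 = 4·19987, i.e. γ^4 - 664γ^2 + 110224 - 79948 = 0, i.e. γ^4 - 664γ^2 + 30276 = 0. So γ is a root of x^4 - 664x^2 + 30276. This polynomial is irreducible over Q: it has no rational root (each ±√253 ± √79 is irrational), and any factorization into two quadratics over Q would force √(19987) ∈ Q (pairing opposite roots) or √253, √79 ∈ Q (other pairings), all impossible. Hence [Q(γ):Q] = 4 = [Q(√253, √79):Q], so Q(γ) = Q(√253, √79).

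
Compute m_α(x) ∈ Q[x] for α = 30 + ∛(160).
m_α(x) = x^3 - 90x^2 + 2700x - 27160

Set β = α - 30 = ∛(160), so β^3 = 160. Then (α - 30)^3 - 160 = 0, i.e. α is a root of g(x) = (x - 30)^3 - 160 = x^3 - 90x^2 + 2700x - 27160. Since g(x) = h(x - 30) where h(x) = x^3 - 160, and h is irreducible over Q (because 160 is not a perfect cube, so h has no rational root, and a monic cubic with no rational root is irreducible), g is also irreducible (irreducibility is preserved under the substitution x → x - 30). Hence m_α(x) = x^3 - 90x^2 + 2700x - 27160.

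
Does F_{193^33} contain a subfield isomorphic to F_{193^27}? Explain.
No: F_{193^27} is not a subfield of F_{193^33}

F_{p^m} embeds in F_{p^n} iff m | n. Here 27 ∤ 33 (since 33 = 1·27 + 6 with remainder 6 ≠ 0), so F_{193^27} is not a subfield of F_{193^33}. Equivalently: if it were, the tower law would give 27 = [F_{193^27}:F_193] dividing [F_{193^33}:F_193] = 33, contradiction.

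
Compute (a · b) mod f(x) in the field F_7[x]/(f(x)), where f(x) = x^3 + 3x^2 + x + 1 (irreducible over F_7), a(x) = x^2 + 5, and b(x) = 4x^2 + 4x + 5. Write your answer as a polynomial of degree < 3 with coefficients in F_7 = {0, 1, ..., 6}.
a · b ≡ 3x^2 + 3x + 5 (mod f(x))

Multiply in F_7[x]: a(x)·b(x) = (x^2 + 5)·(4x^2 + 4x + 5) = 4x^4 + 4x^3 + 4x^2 + 6x + 4. This has degree ≥ 3, so divide by f(x) over F_7: 4x^4 + 4x^3 + 4x^2 + 6x + 4 = (4x + 6)·(x^3 + 3x^2 + x + 1) + (3x^2 + 3x + 5). Hence a·b ≡ 3x^2 + 3x + 5 (mod f). (F_7[x]/(f) is a field with 7^3 = 343 elements since f is irreducible of degree 3.)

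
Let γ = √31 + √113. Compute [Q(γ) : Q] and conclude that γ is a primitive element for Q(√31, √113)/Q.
[Q(γ) : Q] = 4 (equivalently, Q(γ) = Q(√31, √113))

Obviously Q(γ) ⊆ Q(√31, √113), and [Q(√31, √113):Q] = 4 (since 31, 113 are distinct squarefree integers > 1 with 3503 not a perfect square). To show equality we compute the minimal polynomial of γ. From γ = √31 + √113: γ^2 = 31 + 2√(3503) + 113 = 144 + 2√(3503), so γ^2 - 144 = 2√(3503); squaring, (γ^2 - 144)^2 = 4·3503, i.e. γ^4 - 288γ^2 + 20736 - 14012 = 0, i.e. γ^4 - 288γ^2 + 6724 = 0. So γ is a root of x^4 - 288x^2 + 6724. This polynomial is irreducible over Q: it has no rational root (each ±√31 ± √113 is irrational), and any factorization into two quadratics over Q would force √(3503) ∈ Q (pairing opposite roots) or √31, √113 ∈ Q (other pairings), all impossible. Hence [Q(γ):Q] = 4 = [Q(√31, √113):Q], so Q(γ) = Q(√31, √113).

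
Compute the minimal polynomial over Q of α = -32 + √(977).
m_α(x) = x^2 + 64x + 47

From α + 32 = √(977), squaring gives (α + 32)^2 = 977, i.e. α^2 + 64α + 1024 = 977, so α^2 + 64α + 47 = 0. The discriminant of x^2 + 64x + 47 is (64)^2 - 4·(47) = 4096 - 188 = 3908, and 4·(977) is not a perfect square in Q since 977 is squarefree and ≠ 1. Hence x^2 + 64x + 47 is irreducible over Q and is the minimal polynomial of α.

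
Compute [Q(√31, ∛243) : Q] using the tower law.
[Q(√31, ∛243) : Q] = 6

Let L = Q(√31, ∛243). Since Q(√31) ⊂ L and [Q(√31):Q] = 2, the tower law gives 2 | [L:Q]. Likewise Q(∛243) ⊂ L with [Q(∛243):Q] = 3 (because 243 is not a perfect cube), so 3 | [L:Q]. As gcd(2,3) = 1, [L:Q] is divisible by 6. Conversely L is generated over Q by √31 and ∛243, so [L:Q] ≤ 2·3 = 6. Therefore [Q(√31, ∛243) : Q] = 6.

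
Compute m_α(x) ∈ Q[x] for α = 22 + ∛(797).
m_α(x) = x^3 - 66x^2 + 1452x - 11445

Set β = α - 22 = ∛(797), so β^3 = 797. Then (α - 22)^3 - 797 = 0, i.e. α is a root of g(x) = (x - 22)^3 - 797 = x^3 - 66x^2 + 1452x - 11445. Since g(x) = h(x - 22) where h(x) = x^3 - 797, and h is irreducible over Q (because 797 is not a perfect cube, so h has no rational root, and a monic cubic with no rational root is irreducible), g is also irreducible (irreducibility is preserved under the substitution x → x - 22). Hence m_α(x) = x^3 - 66x^2 + 1452x - 11445.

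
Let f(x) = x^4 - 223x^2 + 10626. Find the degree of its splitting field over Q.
[K : Q] = 4

Solving the quadratic in x^2: x^2 = (223 ± √(223^2 - 4·10626))/2 = (223 ± √7225)/2 = (223 ± 85)/2, giving x^2 = 154 or x^2 = 69. So f(x) = (x^2 - 154)(x^2 - 69) and the roots of f are ±√154, ±√69. Hence the splitting field is K = Q(√154, √69). Since 154 and 69 are distinct squarefree integers > 1, their product 10626 is not a perfect square, so √69 ∉ Q(√154). By the tower law [K:Q] = [Q(√154,√69):Q(√154)] · [Q(√154):Q] = 2 · 2 = 4.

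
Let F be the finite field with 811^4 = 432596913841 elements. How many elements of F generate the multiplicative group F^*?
There are φ(432596913840) = 85837086720 primitive elements

F_q^* is cyclic of order q - 1 = 432596913840. A cyclic group of order m has exactly φ(m) generators. Here m = 432596913840 = 2^4 · 3^4 · 5 · 7 · 13 · 29 · 41 · 617, so the number of primitive elements is φ(432596913840) = 85837086720.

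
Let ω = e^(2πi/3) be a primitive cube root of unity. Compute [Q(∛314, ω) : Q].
[Q(∛314, ω) : Q] = 6

[Q(∛314):Q] = 3 (min poly x^3 - 314, irreducible since 314 is not a perfect cube). [Q(ω):Q] = 2 (min poly x^2 + x + 1). Since Q(∛314) ⊂ R and ω ∉ R, we have ω ∉ Q(∛314), so x^2 + x + 1 remains irreducible over Q(∛314) and [Q(∛314, ω) : Q(∛314)] = 2. By the tower law, [Q(∛314, ω) : Q] = 3 · 2 = 6. (In fact Q(∛314, ω) is the splitting field of x^3 - 314 over Q.)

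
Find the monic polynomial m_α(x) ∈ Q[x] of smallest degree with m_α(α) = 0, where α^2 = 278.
m_α(x) = x^2 - 278

α satisfies α^2 - 278 = 0, so x^2 - 278 annihilates α. Since d = 278 is squarefree and ≠ 1, it is not a perfect square in Q, so x^2 - 278 has no rational root and is therefore irreducible over Q (a degree-2 polynomial over a field is irreducible iff it has no root). Hence m_α(x) = x^2 - 278.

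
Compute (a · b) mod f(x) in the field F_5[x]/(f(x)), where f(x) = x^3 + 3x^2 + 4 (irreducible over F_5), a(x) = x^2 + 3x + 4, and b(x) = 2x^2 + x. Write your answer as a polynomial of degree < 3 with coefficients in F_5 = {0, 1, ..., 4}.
a · b ≡ 3x^2 + x + 1 (mod f(x))

Multiply in F_5[x]: a(x)·b(x) = (x^2 + 3x + 4)·(2x^2 + x) = 2x^4 + 2x^3 + x^2 + 4x. This has degree ≥ 3, so divide by f(x) over F_5: 2x^4 + 2x^3 + x^2 + 4x = (2x + 1)·(x^3 + 3x^2 + 4) + (3x^2 + x + 1). Hence a·b ≡ 3x^2 + x + 1 (mod f). (F_5[x]/(f) is a field with 5^3 = 125 elements since f is irreducible of degree 3.)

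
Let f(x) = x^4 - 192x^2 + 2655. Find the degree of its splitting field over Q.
[K : Q] = 4

Solving the quadratic in x^2: x^2 = (192 ± √(192^2 - 4·2655))/2 = (192 ± √26244)/2 = (192 ± 162)/2, giving x^2 = 177 or x^2 = 15. So f(x) = (x^2 - 177)(x^2 - 15) and the roots of f are ±√177, ±√15. Hence the splitting field is K = Q(√177, √15). Since 177 and 15 are distinct squarefree integers > 1, their product 2655 is not a perfect square, so √15 ∉ Q(√177). By the tower law [K:Q] = [Q(√177,√15):Q(√177)] · [Q(√177):Q] = 2 · 2 = 4.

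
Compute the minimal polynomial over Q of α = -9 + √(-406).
m_α(x) = x^2 + 18x + 487

From α + 9 = √(-406), squaring gives (α + 9)^2 = -406, i.e. α^2 + 18α + 81 = -406, so α^2 + 18α + 487 = 0. The discriminant of x^2 + 18x + 487 is (18)^2 - 4·(487) = 324 - 1948 = -1624, and 4·(-406) is not a perfect square in Q since -406 is squarefree and ≠ 1. Hence x^2 + 18x + 487 is irreducible over Q and is the minimal polynomial of α.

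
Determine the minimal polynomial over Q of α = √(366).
m_α(x) = x^2 - 366

α satisfies α^2 - 366 = 0, so x^2 - 366 annihilates α. Since d = 366 is squarefree and ≠ 1, it is not a perfect square in Q, so x^2 - 366 has no rational root and is therefore irreducible over Q (a degree-2 polynomial over a field is irreducible iff it has no root). Hence m_α(x) = x^2 - 366.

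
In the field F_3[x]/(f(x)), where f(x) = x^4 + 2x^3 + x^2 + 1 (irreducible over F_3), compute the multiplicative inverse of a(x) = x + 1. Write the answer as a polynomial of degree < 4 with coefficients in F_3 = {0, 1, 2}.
a(x)^(-1) ≡ 2x^3 + 2x^2 (mod f(x))

Since f is irreducible over F_3, F_3[x]/(f) is a field and a(x) ≠ 0 has an inverse. Apply the extended Euclidean algorithm to f(x) and a(x) in F_3[x]: f(x) = (x^3 + x^2)·a(x) + (1). The last nonzero remainder is the constant 1 = gcd(f, a) in F_3. Back-substituting through the division chain expresses 1 = s(x)·a(x) + t(x)·f(x) with s(x) ≡ 2x^3 + 2x^2 (mod f), so a(x)^(-1) ≡ s(x) = 2x^3 + 2x^2 (mod f). Check: (x + 1)·(2x^3 + 2x^2) = 2x^4 + x^3 + 2x^2 ≡ 1 (mod x^4 + 2x^3 + x^2 + 1).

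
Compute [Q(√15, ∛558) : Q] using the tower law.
[Q(√15, ∛558) : Q] = 6

Let L = Q(√15, ∛558). Since Q(√15) ⊂ L and [Q(√15):Q] = 2, the tower law gives 2 | [L:Q]. Likewise Q(∛558) ⊂ L with [Q(∛558):Q] = 3 (because 558 is not a perfect cube), so 3 | [L:Q]. As gcd(2,3) = 1, [L:Q] is divisible by 6. Conversely L is generated over Q by √15 and ∛558, so [L:Q] ≤ 2·3 = 6. Therefore [Q(√15, ∛558) : Q] = 6.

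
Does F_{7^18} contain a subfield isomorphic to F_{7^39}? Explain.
No: F_{7^39} is not a subfield of F_{7^18}

F_{p^m} embeds in F_{p^n} iff m | n. Here 39 ∤ 18 (since 18 = 0·39 + 18 with remainder 18 ≠ 0), so F_{7^39} is not a subfield of F_{7^18}. Equivalently: if it were, the tower law would give 39 = [F_{7^39}:F_7] dividing [F_{7^18}:F_7] = 18, contradiction.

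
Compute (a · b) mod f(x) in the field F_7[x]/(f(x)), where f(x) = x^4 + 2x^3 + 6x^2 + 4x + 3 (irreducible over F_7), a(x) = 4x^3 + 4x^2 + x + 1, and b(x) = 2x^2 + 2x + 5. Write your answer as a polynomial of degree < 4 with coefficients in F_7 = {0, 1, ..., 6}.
a · b ≡ 3x^3 + 6x^2 + 4x + 5 (mod f(x))

Multiply in F_7[x]: a(x)·b(x) = (4x^3 + 4x^2 + x + 1)·(2x^2 + 2x + 5) = x^5 + 2x^4 + 2x^3 + 3x^2 + 5. This has degree ≥ 4, so divide by f(x) over F_7: x^5 + 2x^4 + 2x^3 + 3x^2 + 5 = (x)·(x^4 + 2x^3 + 6x^2 + 4x + 3) + (3x^3 + 6x^2 + 4x + 5). Hence a·b ≡ 3x^3 + 6x^2 + 4x + 5 (mod f). (F_7[x]/(f) is a field with 7^4 = 2401 elements since f is irreducible of degree 4.)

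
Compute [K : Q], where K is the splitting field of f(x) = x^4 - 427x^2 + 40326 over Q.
[K : Q] = 4

Solving the quadratic in x^2: x^2 = (427 ± √(427^2 - 4·40326))/2 = (427 ± √21025)/2 = (427 ± 145)/2, giving x^2 = 141 or x^2 = 286. So f(x) = (x^2 - 141)(x^2 - 286) and the roots of f are ±√141, ±√286. Hence the splitting field is K = Q(√141, √286). Since 141 and 286 are distinct squarefree integers > 1, their product 40326 is not a perfect square, so √286 ∉ Q(√141). By the tower law [K:Q] = [Q(√141,√286):Q(√141)] · [Q(√141):Q] = 2 · 2 = 4.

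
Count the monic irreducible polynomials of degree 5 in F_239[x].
There are 155962252992 monic irreducible polynomials of degree 5 over F_239

Each element of F_{239^5} that lies in no proper subfield is a root of exactly one monic irreducible of degree 5 over F_239, and each such polynomial has 5 distinct roots in F_{239^5}. By Möbius inversion the count is N_239(5) = (1/5) Σ_{d|5} μ(5/d) · 239^d = (1/5)(μ(5)·239^1 + μ(1)·239^5) = 779811264960/5 = 155962252992.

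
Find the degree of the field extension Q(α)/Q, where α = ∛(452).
[Q(α):Q] = 3

The minimal polynomial of α is x^3 - 452, irreducible over Q since 452 is not a perfect cube (so x^3 - 452 has no rational root). Hence [Q(α):Q] = deg(m_α) = 3.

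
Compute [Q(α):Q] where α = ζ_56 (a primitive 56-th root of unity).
[Q(α):Q] = 24

The minimal polynomial of ζ_56 over Q is the 56-th cyclotomic polynomial Φ_56(x), which is irreducible over Q and has degree φ(56) = 24. Hence [Q(α):Q] = φ(56) = 24.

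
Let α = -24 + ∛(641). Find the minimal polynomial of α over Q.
m_α(x) = x^3 + 72x^2 + 1728x + 13183

Set β = α + 24 = ∛(641), so β^3 = 641. Then (α + 24)^3 - 641 = 0, i.e. α is a root of g(x) = (x + 24)^3 - 641 = x^3 + 72x^2 + 1728x + 13183. Since g(x) = h(x + 24) where h(x) = x^3 - 641, and h is irreducible over Q (because 641 is not a perfect cube, so h has no rational root, and a monic cubic with no rational root is irreducible), g is also irreducible (irreducibility is preserved under the substitution x → x + 24). Hence m_α(x) = x^3 + 72x^2 + 1728x + 13183.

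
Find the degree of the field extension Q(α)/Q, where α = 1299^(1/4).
[Q(α):Q] = 4

α is a root of x^4 - 1299. By Eisenstein's criterion at the prime p = 3 (which divides the constant term 1299 but p^2 = 9 does not, since 1299 is squarefree), x^4 - 1299 is irreducible over Q. Hence [Q(α):Q] = 4.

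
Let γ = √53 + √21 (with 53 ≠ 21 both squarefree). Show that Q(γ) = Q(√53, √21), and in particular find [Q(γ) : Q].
[Q(γ) : Q] = 4 (equivalently, Q(γ) = Q(√53, √21))

Obviously Q(γ) ⊆ Q(√53, √21), and [Q(√53, √21):Q] = 4 (since 53, 21 are distinct squarefree integers > 1 with 1113 not a perfect square). To show equality we compute the minimal polynomial of γ. From γ = √53 + √21: γ^2 = 53 + 2√(1113) + 21 = 74 + 2√(1113), so γ^2 - 74 = 2√(1113); squaring, (γ^2 - 74)^2 = 4·1113, i.e. γ^4 - 148γ^2 + 5476 - 4452 = 0, i.e. γ^4 - 148γ^2 + 1024 = 0. So γ is a root of x^4 - 148x^2 + 1024. This polynomial is irreducible over Q: it has no rational root (each ±√53 ± √21 is irrational), and any factorization into two quadratics over Q would force √(1113) ∈ Q (pairing opposite roots) or √53, √21 ∈ Q (other pairings), all impossible. Hence [Q(γ):Q] = 4 = [Q(√53, √21):Q], so Q(γ) = Q(√53, √21).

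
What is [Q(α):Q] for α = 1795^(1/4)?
[Q(α):Q] = 4

α is a root of x^4 - 1795. By Eisenstein's criterion at the prime p = 5 (which divides the constant term 1795 but p^2 = 25 does not, since 1795 is squarefree), x^4 - 1795 is irreducible over Q. Hence [Q(α):Q] = 4.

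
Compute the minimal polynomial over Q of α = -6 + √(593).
m_α(x) = x^2 + 12x - 557

From α + 6 = √(593), squaring gives (α + 6)^2 = 593, i.e. α^2 + 12α + 36 = 593, so α^2 + 12α - 557 = 0. The discriminant of x^2 + 12x - 557 is (12)^2 - 4·(-557) = 144 + 2228 = 2372, and 4·(593) is not a perfect square in Q since 593 is squarefree and ≠ 1. Hence x^2 + 12x - 557 is irreducible over Q and is the minimal polynomial of α.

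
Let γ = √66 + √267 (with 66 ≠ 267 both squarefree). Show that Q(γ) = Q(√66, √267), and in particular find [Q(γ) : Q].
[Q(γ) : Q] = 4 (equivalently, Q(γ) = Q(√66, √267))

Obviously Q(γ) ⊆ Q(√66, √267), and [Q(√66, √267):Q] = 4 (since 66, 267 are distinct squarefree integers > 1 with 17622 not a perfect square). To show equality we compute the minimal polynomial of γ. From γ = √66 + √267: γ^2 = 66 + 2√(17622) + 267 = 333 + 2√(17622), so γ^2 - 333 = 2√(17622); squaring, (γ^2 - 333)^2 = 4·17622, i.e. γ^4 - 666γ^2 + 110889 - 70488 = 0, i.e. γ^4 - 666γ^2 + 40401 = 0. So γ is a root of x^4 - 666x^2 + 40401. This polynomial is irreducible over Q: it has no rational root (each ±√66 ± √267 is irrational), and any factorization into two quadratics over Q would force √(17622) ∈ Q (pairing opposite roots) or √66, √267 ∈ Q (other pairings), all impossible. Hence [Q(γ):Q] = 4 = [Q(√66, √267):Q], so Q(γ) = Q(√66, √267).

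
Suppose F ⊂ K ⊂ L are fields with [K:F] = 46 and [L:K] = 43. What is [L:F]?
[L:F] = 1978

The tower law says that for any tower of field extensions F ⊂ K ⊂ L with finite degrees, [L:F] = [L:K] · [K:F]. Here this gives [L:F] = 43 · 46 = 1978.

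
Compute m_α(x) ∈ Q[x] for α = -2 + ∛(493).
m_α(x) = x^3 + 6x^2 + 12x - 485

Set β = α + 2 = ∛(493), so β^3 = 493. Then (α + 2)^3 - 493 = 0, i.e. α is a root of g(x) = (x + 2)^3 - 493 = x^3 + 6x^2 + 12x - 485. Since g(x) = h(x + 2) where h(x) = x^3 - 493, and h is irreducible over Q (because 493 is not a perfect cube, so h has no rational root, and a monic cubic with no rational root is irreducible), g is also irreducible (irreducibility is preserved under the substitution x → x + 2). Hence m_α(x) = x^3 + 6x^2 + 12x - 485.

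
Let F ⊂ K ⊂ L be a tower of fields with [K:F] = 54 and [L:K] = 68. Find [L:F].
[L:F] = 3672

The tower law says that for any tower of field extensions F ⊂ K ⊂ L with finite degrees, [L:F] = [L:K] · [K:F]. Here this gives [L:F] = 68 · 54 = 3672.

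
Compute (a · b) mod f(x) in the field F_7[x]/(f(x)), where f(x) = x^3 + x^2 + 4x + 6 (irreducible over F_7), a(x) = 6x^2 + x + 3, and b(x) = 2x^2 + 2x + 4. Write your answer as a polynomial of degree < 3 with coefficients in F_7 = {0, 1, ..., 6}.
a · b ≡ 3x^2 (mod f(x))

Multiply in F_7[x]: a(x)·b(x) = (6x^2 + x + 3)·(2x^2 + 2x + 4) = 5x^4 + 4x^2 + 3x + 5. This has degree ≥ 3, so divide by f(x) over F_7: 5x^4 + 4x^2 + 3x + 5 = (5x + 2)·(x^3 + x^2 + 4x + 6) + (3x^2). Hence a·b ≡ 3x^2 (mod f). (F_7[x]/(f) is a field with 7^3 = 343 elements since f is irreducible of degree 3.)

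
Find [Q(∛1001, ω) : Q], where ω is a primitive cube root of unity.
[Q(∛1001, ω) : Q] = 6

[Q(∛1001):Q] = 3 (min poly x^3 - 1001, irreducible since 1001 is not a perfect cube). [Q(ω):Q] = 2 (min poly x^2 + x + 1). Since Q(∛1001) ⊂ R and ω ∉ R, we have ω ∉ Q(∛1001), so x^2 + x + 1 remains irreducible over Q(∛1001) and [Q(∛1001, ω) : Q(∛1001)] = 2. By the tower law, [Q(∛1001, ω) : Q] = 3 · 2 = 6. (In fact Q(∛1001, ω) is the splitting field of x^3 - 1001 over Q.)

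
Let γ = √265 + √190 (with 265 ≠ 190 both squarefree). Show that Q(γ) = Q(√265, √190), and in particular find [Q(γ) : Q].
[Q(γ) : Q] = 4 (equivalently, Q(γ) = Q(√265, √190))

Obviously Q(γ) ⊆ Q(√265, √190), and [Q(√265, √190):Q] = 4 (since 265, 190 are distinct squarefree integers > 1 with 50350 not a perfect square). To show equality we compute the minimal polynomial of γ. From γ = √265 + √190: γ^2 = 265 + 2√(50350) + 190 = 455 + 2√(50350), so γ^2 - 455 = 2√(50350); squaring, (γ^2 - 455)^2 = 4·50350, i.e. γ^4 - 910γ^2 + 207025 - 201400 = 0, i.e. γ^4 - 910γ^2 + 5625 = 0. So γ is a root of x^4 - 910x^2 + 5625. This polynomial is irreducible over Q: it has no rational root (each ±√265 ± √190 is irrational), and any factorization into two quadratics over Q would force √(50350) ∈ Q (pairing opposite roots) or √265, √190 ∈ Q (other pairings), all impossible. Hence [Q(γ):Q] = 4 = [Q(√265, √190):Q], so Q(γ) = Q(√265, √190).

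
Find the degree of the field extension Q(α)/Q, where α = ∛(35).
[Q(α):Q] = 3

The minimal polynomial of α is x^3 - 35, irreducible over Q since 35 is not a perfect cube (so x^3 - 35 has no rational root). Hence [Q(α):Q] = deg(m_α) = 3.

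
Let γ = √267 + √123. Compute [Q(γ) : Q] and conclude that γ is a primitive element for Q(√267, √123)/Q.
[Q(γ) : Q] = 4 (equivalently, Q(γ) = Q(√267, √123))

Obviously Q(γ) ⊆ Q(√267, √123), and [Q(√267, √123):Q] = 4 (since 267, 123 are distinct squarefree integers > 1 with 32841 not a perfect square). To show equality we compute the minimal polynomial of γ. From γ = √267 + √123: γ^2 = 267 + 2√(32841) + 123 = 390 + 2√(32841), so γ^2 - 390 = 2√(32841); squaring, (γ^2 - 390)^2 = 4·32841, i.e. γ^4 - 780γ^2 + 152100 - 131364 = 0, i.e. γ^4 - 780γ^2 + 20736 = 0. So γ is a root of x^4 - 780x^2 + 20736. This polynomial is irreducible over Q: it has no rational root (each ±√267 ± √123 is irrational), and any factorization into two quadratics over Q would force √(32841) ∈ Q (pairing opposite roots) or √267, √123 ∈ Q (other pairings), all impossible. Hence [Q(γ):Q] = 4 = [Q(√267, √123):Q], so Q(γ) = Q(√267, √123).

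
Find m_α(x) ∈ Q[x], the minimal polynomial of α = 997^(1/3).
m_α(x) = x^3 - 997

α satisfies α^3 = 997, so x^3 - 997 annihilates α. By the rational root test, a rational root p/q (in lowest terms) of x^3 - 997 would satisfy p^3 = 997 q^3, forcing q = 1 and p^3 = 997; but 997 is not a perfect cube, contradiction. A monic cubic over Q with no rational root is irreducible (any nontrivial factorization would include a linear factor). Hence x^3 - 997 is the minimal polynomial of α, and in particular [Q(α):Q] = 3.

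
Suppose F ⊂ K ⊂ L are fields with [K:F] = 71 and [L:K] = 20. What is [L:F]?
[L:F] = 1420

The tower law says that for any tower of field extensions F ⊂ K ⊂ L with finite degrees, [L:F] = [L:K] · [K:F]. Here this gives [L:F] = 20 · 71 = 1420.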